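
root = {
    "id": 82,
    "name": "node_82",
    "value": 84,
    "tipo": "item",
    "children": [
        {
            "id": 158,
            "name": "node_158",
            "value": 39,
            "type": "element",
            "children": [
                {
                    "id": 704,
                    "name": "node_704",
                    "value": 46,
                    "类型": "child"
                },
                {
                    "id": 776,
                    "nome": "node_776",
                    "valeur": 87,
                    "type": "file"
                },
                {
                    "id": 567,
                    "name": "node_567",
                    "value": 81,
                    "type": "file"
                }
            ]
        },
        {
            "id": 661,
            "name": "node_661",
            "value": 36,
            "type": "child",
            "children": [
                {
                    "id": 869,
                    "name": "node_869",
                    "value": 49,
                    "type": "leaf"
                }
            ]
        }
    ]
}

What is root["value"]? 84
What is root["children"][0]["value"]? 39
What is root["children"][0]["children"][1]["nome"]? "node_776"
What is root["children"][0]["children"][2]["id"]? 567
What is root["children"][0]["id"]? 158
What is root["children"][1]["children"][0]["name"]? "node_869"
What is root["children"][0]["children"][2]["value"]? 81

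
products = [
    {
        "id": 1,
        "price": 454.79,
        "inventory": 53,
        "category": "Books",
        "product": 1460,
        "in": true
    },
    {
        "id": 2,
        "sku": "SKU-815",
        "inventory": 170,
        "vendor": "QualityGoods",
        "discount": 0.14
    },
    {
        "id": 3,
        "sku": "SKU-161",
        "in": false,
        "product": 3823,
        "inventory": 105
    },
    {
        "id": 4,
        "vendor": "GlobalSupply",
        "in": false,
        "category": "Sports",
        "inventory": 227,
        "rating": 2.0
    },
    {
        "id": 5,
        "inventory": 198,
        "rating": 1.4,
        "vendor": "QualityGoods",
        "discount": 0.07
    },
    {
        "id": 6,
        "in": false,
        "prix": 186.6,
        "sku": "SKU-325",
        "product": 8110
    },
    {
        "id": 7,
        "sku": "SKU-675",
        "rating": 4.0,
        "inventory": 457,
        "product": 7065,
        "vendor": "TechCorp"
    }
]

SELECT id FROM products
[1, 2, 3, 4, 5, 6, 7]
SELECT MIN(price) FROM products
454.79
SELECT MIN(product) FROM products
1460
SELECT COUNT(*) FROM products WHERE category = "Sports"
1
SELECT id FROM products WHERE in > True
[]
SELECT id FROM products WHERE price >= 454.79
[1]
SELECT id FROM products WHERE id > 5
[6, 7]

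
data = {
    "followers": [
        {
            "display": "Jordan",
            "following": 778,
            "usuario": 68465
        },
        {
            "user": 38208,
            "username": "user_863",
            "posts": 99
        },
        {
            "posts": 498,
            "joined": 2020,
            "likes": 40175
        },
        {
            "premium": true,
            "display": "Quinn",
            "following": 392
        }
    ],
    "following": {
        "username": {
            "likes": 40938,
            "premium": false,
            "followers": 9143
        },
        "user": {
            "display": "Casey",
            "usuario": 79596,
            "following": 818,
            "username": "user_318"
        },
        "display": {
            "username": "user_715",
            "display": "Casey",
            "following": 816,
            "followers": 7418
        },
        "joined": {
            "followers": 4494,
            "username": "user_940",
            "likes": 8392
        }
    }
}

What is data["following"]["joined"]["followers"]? 4494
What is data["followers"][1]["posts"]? 99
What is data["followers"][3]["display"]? "Quinn"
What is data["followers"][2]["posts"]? 498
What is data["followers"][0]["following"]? 778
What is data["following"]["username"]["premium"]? False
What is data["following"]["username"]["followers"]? 9143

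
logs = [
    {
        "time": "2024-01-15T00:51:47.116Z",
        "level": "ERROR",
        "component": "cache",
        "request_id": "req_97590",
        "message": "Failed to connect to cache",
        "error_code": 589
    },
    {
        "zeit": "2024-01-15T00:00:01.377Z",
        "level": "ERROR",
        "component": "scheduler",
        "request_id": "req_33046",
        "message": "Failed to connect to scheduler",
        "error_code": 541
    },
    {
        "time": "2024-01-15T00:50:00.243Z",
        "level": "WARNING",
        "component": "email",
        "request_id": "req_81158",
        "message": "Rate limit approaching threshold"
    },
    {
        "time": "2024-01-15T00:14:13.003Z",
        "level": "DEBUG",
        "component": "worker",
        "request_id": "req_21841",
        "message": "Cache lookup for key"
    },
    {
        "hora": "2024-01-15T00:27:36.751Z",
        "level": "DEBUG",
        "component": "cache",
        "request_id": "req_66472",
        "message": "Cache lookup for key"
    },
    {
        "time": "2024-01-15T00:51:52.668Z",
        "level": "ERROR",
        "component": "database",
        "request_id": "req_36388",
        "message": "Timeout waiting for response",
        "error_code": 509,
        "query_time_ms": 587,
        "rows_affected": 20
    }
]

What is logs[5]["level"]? "ERROR"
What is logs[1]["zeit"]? "2024-01-15T00:00:01.377Z"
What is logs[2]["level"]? "WARNING"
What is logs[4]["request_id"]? "req_66472"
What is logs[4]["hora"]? "2024-01-15T00:27:36.751Z"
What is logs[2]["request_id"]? "req_81158"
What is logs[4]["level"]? "DEBUG"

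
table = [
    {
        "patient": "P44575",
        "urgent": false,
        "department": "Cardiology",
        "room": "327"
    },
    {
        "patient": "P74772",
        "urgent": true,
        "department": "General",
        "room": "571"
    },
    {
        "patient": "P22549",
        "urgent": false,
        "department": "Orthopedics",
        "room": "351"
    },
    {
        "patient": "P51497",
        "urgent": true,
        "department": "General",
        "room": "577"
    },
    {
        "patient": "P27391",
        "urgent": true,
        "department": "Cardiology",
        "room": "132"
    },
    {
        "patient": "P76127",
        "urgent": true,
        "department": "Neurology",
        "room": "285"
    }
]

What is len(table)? 6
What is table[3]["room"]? "577"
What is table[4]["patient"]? "P27391"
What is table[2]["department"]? "Orthopedics"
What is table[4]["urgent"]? True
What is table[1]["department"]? "General"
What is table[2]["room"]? "351"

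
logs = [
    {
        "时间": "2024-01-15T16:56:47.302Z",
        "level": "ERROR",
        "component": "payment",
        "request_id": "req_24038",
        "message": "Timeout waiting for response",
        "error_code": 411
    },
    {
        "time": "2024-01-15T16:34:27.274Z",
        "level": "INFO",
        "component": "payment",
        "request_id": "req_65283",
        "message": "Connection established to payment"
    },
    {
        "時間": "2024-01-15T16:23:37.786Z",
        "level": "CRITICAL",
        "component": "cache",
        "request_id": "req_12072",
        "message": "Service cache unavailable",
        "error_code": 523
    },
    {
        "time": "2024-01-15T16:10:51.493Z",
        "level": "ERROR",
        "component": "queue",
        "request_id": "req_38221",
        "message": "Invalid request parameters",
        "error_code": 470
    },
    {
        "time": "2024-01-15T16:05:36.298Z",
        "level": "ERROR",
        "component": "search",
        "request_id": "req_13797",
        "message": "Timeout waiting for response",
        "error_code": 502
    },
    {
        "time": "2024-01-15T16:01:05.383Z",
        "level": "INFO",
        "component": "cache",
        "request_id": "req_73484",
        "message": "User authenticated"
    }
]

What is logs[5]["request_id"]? "req_73484"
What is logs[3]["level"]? "ERROR"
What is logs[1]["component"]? "payment"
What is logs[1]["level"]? "INFO"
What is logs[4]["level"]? "ERROR"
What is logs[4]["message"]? "Timeout waiting for response"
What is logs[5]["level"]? "INFO"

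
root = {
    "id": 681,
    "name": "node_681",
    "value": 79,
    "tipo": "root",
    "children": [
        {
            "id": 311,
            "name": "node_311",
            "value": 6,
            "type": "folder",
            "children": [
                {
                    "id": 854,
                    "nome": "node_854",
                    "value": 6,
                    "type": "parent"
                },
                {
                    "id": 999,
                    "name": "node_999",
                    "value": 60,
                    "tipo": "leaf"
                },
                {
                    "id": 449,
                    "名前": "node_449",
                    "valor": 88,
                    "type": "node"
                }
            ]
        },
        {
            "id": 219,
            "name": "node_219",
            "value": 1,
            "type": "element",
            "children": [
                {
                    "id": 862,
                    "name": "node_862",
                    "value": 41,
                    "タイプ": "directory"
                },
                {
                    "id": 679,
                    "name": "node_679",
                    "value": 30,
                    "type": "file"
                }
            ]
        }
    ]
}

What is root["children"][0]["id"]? 311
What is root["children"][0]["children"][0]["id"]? 854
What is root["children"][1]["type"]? "element"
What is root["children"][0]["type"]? "folder"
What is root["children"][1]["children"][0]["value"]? 41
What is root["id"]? 681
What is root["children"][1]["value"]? 1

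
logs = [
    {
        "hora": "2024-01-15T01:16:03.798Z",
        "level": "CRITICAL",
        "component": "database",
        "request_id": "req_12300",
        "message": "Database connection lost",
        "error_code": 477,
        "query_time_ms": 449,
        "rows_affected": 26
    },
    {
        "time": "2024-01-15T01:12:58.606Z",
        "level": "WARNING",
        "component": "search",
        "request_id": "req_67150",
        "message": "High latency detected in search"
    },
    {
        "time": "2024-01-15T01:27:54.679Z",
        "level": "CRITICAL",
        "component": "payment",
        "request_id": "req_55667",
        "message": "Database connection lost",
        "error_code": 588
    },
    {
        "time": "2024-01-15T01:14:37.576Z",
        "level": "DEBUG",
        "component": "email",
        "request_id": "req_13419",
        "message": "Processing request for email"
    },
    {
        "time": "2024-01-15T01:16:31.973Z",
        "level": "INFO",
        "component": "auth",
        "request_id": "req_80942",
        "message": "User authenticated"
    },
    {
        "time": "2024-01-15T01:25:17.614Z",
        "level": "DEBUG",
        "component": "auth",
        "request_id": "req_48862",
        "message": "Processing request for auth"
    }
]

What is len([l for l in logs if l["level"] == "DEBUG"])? 2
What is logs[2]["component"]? "payment"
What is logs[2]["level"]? "CRITICAL"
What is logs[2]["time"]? "2024-01-15T01:27:54.679Z"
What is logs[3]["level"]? "DEBUG"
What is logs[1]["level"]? "WARNING"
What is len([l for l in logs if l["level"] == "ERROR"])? 0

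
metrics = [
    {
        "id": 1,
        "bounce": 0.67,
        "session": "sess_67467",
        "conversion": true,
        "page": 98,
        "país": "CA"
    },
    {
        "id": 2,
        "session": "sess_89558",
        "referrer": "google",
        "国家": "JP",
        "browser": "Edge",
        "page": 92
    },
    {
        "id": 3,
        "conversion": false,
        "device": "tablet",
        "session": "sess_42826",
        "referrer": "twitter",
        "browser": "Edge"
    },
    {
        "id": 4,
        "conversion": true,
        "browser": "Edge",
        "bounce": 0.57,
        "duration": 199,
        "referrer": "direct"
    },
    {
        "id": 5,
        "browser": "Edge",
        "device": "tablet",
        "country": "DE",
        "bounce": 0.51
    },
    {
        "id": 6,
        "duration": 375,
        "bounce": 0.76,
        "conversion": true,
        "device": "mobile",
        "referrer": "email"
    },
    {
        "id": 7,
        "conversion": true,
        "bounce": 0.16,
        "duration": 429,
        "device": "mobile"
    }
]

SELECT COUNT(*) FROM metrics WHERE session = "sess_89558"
1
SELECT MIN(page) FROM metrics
92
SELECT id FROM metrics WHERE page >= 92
[1, 2]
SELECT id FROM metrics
[1, 2, 3, 4, 5, 6, 7]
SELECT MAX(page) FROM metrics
98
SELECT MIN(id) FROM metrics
1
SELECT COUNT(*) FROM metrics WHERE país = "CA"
1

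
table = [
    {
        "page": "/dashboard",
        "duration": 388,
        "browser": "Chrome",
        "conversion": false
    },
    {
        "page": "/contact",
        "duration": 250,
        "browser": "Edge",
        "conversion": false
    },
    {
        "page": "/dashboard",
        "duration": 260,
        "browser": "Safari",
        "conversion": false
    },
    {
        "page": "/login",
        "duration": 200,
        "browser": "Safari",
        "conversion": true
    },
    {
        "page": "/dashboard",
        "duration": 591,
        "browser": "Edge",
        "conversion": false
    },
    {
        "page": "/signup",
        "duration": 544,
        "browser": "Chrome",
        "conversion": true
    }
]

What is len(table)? 6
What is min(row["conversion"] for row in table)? False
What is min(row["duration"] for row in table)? 200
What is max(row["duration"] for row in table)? 591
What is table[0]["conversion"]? False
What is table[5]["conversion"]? True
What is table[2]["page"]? "/dashboard"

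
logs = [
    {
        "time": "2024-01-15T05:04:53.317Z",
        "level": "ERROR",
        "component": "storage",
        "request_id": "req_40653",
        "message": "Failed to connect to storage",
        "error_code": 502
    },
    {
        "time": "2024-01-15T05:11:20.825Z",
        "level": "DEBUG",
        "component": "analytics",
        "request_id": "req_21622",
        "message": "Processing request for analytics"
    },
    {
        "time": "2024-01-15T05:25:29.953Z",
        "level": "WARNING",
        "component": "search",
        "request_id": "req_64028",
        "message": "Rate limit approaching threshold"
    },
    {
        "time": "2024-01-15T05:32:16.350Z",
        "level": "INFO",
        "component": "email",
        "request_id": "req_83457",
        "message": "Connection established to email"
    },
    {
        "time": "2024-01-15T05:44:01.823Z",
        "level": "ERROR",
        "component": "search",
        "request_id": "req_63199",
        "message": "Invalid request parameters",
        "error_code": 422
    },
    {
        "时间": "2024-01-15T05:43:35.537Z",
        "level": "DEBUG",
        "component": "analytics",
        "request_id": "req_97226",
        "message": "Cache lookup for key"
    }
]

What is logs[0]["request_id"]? "req_40653"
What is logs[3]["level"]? "INFO"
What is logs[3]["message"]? "Connection established to email"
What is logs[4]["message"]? "Invalid request parameters"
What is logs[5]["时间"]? "2024-01-15T05:43:35.537Z"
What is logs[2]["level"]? "WARNING"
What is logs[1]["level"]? "DEBUG"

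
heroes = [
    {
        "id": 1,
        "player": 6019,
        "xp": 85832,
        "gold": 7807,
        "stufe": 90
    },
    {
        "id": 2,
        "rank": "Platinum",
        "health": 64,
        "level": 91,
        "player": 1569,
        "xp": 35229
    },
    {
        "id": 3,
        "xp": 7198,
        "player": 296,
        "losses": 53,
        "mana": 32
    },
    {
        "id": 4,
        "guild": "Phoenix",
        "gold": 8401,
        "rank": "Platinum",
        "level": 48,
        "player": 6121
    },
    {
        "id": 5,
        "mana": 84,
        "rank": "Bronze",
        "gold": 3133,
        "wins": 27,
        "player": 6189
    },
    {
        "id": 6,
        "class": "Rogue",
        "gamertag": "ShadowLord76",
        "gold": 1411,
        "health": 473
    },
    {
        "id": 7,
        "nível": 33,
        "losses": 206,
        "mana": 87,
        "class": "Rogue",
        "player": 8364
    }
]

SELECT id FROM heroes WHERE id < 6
[1, 2, 3, 4, 5]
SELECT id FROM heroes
[1, 2, 3, 4, 5, 6, 7]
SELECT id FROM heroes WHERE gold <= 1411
[6]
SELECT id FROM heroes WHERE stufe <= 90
[1]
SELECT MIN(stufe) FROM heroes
90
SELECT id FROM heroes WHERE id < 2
[1]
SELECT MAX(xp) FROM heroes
85832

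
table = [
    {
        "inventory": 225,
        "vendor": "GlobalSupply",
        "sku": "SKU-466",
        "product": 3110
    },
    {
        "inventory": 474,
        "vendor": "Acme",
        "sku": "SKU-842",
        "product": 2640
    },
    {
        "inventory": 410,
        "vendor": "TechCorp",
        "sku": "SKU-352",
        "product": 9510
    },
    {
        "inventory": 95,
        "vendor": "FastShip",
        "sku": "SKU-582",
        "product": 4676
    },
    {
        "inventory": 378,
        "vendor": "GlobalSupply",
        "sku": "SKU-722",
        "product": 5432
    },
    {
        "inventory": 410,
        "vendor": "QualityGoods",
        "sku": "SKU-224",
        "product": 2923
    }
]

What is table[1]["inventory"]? 474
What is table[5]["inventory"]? 410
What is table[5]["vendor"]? "QualityGoods"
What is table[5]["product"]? 2923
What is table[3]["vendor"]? "FastShip"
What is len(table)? 6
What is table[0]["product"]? 3110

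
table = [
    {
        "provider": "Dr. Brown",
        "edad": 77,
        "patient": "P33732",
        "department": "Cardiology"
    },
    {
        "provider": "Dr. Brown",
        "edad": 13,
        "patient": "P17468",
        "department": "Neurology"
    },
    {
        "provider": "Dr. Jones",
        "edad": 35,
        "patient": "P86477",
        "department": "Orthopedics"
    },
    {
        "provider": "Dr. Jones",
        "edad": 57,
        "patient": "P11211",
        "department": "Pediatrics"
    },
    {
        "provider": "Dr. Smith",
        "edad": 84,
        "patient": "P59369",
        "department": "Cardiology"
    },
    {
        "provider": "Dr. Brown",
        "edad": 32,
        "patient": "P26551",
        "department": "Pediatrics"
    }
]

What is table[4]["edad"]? 84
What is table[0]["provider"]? "Dr. Brown"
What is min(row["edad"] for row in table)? 13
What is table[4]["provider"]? "Dr. Smith"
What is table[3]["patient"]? "P11211"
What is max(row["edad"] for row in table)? 84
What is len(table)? 6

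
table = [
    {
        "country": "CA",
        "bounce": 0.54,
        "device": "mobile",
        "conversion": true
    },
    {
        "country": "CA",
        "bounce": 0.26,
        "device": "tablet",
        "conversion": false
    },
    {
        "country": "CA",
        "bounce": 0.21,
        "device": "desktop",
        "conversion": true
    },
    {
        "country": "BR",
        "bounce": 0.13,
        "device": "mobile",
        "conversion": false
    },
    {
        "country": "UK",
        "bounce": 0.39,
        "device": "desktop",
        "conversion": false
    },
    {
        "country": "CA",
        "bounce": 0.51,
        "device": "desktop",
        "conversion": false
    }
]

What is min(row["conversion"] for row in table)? False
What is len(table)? 6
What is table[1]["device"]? "tablet"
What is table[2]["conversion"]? True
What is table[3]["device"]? "mobile"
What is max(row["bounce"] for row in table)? 0.54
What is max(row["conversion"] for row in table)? True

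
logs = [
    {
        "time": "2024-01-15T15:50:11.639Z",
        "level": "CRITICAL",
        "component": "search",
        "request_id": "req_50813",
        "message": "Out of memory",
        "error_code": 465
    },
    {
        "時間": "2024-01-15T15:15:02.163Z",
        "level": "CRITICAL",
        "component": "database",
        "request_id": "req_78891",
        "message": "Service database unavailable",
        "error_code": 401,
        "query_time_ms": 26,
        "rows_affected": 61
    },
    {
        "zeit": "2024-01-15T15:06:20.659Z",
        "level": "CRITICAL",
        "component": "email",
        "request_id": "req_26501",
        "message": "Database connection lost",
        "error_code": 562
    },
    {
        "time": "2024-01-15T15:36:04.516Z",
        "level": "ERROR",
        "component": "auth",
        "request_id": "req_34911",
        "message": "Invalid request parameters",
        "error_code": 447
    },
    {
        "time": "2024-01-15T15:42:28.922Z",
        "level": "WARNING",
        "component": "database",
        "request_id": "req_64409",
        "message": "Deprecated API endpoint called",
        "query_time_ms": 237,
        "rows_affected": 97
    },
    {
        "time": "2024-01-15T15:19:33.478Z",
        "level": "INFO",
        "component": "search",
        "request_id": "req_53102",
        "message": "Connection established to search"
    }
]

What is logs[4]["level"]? "WARNING"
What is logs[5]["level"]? "INFO"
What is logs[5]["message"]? "Connection established to search"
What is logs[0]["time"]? "2024-01-15T15:50:11.639Z"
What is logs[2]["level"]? "CRITICAL"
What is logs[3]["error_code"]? 447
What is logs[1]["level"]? "CRITICAL"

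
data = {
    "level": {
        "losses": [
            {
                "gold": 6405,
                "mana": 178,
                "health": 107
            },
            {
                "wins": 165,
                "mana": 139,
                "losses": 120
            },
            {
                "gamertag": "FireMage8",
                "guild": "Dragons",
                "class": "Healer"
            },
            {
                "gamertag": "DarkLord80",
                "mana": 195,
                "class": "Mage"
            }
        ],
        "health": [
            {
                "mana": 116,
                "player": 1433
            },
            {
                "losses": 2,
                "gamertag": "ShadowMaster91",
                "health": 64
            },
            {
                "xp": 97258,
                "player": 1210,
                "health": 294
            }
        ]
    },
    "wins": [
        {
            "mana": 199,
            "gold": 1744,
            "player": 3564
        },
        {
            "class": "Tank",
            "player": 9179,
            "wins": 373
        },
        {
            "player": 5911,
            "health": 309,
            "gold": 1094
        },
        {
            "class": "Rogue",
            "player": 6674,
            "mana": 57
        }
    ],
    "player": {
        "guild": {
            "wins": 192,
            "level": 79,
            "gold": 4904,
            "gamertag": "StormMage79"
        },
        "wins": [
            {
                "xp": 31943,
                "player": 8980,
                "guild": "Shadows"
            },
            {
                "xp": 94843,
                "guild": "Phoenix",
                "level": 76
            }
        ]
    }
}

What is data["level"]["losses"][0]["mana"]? 178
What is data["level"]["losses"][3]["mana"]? 195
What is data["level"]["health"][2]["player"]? 1210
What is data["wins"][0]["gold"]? 1744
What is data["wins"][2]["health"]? 309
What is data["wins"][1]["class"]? "Tank"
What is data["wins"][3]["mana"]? 57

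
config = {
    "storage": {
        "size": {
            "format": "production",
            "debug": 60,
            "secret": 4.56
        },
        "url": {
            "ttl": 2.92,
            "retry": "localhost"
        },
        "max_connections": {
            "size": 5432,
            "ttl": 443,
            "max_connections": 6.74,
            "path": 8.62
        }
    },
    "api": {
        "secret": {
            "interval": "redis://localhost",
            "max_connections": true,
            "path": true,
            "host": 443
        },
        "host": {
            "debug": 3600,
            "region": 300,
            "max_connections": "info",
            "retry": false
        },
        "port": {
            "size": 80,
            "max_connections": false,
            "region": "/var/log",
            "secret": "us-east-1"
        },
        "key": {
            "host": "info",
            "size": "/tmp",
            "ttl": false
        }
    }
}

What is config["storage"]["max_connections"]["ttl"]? 443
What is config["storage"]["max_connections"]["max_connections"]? 6.74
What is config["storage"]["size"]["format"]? "production"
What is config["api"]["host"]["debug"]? 3600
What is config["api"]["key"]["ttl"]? False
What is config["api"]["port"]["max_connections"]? False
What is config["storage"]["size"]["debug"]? 60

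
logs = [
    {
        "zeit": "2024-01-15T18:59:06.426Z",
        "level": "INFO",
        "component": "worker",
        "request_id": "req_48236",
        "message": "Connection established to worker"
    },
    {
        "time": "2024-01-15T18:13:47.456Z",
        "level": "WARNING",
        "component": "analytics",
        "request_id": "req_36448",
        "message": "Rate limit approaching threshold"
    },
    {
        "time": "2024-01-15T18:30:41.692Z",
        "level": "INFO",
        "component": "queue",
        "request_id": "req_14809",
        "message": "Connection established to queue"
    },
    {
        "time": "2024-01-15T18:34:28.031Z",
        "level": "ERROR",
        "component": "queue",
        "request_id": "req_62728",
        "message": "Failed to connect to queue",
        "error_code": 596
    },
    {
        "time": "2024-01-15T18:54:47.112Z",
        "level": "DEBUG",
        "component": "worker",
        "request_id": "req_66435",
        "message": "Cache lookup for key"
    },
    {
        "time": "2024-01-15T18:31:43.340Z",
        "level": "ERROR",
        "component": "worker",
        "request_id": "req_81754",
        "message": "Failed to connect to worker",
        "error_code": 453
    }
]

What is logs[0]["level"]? "INFO"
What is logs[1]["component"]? "analytics"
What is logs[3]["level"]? "ERROR"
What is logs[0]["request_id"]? "req_48236"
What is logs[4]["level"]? "DEBUG"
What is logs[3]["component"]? "queue"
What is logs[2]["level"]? "INFO"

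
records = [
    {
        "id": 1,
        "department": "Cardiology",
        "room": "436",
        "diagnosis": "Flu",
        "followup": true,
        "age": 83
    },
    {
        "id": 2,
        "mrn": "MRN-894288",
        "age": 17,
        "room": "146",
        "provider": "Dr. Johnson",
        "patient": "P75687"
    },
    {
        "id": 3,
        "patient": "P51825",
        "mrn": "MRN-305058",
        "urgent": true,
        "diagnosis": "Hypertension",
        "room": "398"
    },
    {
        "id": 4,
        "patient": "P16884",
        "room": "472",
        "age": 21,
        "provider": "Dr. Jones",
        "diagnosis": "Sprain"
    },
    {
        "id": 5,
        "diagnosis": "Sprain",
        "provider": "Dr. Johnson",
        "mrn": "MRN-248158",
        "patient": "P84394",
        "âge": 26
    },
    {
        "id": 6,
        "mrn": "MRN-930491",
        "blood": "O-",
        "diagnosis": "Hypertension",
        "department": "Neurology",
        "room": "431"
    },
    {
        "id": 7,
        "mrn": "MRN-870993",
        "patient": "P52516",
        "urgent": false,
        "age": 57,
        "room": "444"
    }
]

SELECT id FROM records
[1, 2, 3, 4, 5, 6, 7]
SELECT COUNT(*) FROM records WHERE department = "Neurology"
1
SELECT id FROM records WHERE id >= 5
[5, 6, 7]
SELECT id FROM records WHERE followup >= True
[1]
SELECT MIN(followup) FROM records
True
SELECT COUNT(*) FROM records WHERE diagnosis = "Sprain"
2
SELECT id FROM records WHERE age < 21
[2]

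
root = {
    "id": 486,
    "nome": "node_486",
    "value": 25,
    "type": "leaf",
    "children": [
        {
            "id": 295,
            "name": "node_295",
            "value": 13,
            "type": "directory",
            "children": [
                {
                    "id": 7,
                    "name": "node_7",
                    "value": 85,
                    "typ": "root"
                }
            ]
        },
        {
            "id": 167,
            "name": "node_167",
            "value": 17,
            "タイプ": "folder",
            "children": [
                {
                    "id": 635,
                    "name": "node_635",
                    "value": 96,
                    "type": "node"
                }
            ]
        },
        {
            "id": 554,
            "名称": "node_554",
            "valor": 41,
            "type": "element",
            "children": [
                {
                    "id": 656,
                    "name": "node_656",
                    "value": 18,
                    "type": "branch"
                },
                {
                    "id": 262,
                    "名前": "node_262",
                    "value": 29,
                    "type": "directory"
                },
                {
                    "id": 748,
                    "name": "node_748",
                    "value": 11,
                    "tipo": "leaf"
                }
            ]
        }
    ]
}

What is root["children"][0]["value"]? 13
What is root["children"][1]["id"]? 167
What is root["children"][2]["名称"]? "node_554"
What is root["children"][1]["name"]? "node_167"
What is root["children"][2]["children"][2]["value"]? 11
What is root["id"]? 486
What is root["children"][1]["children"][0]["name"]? "node_635"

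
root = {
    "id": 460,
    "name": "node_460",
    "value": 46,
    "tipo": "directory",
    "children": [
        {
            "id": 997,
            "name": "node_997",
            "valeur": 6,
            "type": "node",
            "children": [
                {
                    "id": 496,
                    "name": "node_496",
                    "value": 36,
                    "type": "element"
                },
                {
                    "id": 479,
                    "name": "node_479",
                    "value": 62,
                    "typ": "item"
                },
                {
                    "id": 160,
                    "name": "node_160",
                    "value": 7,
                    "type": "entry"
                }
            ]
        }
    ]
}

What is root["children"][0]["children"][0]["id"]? 496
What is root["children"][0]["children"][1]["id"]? 479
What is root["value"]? 46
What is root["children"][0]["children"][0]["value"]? 36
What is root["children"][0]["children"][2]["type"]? "entry"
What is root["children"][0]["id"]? 997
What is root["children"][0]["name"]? "node_997"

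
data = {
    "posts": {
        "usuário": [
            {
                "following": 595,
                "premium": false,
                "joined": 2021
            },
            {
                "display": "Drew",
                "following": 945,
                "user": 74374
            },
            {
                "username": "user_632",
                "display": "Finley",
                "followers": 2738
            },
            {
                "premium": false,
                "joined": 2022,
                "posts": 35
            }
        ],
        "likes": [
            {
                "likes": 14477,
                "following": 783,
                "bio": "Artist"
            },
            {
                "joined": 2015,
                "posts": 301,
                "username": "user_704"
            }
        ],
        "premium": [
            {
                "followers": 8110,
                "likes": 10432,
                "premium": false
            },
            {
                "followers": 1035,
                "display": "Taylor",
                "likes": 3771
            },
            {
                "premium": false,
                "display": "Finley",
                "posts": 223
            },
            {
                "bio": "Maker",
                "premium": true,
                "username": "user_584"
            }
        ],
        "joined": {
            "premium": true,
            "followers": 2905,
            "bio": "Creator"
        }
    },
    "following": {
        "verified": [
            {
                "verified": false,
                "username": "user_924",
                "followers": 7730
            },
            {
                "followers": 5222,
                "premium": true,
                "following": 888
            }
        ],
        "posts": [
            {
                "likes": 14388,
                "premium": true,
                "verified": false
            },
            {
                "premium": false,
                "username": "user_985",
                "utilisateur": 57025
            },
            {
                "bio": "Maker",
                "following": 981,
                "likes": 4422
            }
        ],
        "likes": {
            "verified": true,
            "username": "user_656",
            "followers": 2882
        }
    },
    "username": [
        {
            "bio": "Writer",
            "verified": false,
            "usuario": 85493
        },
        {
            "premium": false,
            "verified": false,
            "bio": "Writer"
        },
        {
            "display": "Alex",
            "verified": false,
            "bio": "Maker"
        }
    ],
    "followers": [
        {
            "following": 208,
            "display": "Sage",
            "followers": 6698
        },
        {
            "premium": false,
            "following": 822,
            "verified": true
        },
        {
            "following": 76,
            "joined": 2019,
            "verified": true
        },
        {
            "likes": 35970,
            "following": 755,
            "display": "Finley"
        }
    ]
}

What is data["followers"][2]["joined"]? 2019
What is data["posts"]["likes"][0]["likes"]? 14477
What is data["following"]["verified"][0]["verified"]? False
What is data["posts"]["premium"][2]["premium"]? False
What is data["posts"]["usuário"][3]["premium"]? False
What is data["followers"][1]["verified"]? True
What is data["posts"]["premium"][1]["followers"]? 1035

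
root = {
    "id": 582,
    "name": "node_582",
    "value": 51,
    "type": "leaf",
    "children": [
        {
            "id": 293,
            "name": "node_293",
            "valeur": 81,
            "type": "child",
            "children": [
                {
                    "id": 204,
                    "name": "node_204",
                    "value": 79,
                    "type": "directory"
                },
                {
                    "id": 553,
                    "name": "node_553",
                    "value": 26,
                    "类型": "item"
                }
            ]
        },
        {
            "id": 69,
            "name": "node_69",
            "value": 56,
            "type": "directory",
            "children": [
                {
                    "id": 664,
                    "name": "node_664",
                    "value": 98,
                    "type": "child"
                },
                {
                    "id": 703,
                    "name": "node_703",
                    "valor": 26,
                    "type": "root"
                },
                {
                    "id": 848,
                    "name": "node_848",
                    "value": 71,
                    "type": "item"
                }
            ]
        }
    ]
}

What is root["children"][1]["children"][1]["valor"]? 26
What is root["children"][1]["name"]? "node_69"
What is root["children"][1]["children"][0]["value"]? 98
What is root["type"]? "leaf"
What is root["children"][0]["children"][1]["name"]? "node_553"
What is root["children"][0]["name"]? "node_293"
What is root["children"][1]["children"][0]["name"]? "node_664"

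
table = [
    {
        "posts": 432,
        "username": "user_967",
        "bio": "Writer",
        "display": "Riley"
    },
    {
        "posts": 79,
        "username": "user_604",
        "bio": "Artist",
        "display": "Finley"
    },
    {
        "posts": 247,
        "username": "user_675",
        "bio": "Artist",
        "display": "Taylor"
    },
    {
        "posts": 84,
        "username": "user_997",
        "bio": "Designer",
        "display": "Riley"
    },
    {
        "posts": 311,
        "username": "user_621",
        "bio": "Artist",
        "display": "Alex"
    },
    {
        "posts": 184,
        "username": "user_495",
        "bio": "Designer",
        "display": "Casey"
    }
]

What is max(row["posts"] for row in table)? 432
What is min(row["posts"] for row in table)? 79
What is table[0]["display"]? "Riley"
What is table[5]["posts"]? 184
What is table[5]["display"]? "Casey"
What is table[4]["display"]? "Alex"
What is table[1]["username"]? "user_604"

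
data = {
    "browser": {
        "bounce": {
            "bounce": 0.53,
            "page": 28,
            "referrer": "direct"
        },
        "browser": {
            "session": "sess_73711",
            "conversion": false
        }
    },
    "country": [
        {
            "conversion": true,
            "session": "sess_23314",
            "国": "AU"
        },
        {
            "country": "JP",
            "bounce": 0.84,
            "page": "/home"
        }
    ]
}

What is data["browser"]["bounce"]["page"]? 28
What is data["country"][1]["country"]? "JP"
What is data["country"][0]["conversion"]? True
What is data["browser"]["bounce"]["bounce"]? 0.53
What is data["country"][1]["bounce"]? 0.84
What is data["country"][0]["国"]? "AU"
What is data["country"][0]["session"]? "sess_23314"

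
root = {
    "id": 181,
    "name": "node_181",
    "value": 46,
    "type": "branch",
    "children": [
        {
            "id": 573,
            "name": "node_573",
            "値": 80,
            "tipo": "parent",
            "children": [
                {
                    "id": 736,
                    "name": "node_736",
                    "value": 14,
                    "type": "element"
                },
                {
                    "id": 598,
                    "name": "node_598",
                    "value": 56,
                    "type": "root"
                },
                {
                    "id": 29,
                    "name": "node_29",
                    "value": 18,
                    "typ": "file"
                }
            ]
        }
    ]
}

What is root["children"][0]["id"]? 573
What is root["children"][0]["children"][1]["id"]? 598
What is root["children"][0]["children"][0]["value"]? 14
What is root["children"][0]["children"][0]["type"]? "element"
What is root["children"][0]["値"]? 80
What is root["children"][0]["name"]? "node_573"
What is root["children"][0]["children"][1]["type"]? "root"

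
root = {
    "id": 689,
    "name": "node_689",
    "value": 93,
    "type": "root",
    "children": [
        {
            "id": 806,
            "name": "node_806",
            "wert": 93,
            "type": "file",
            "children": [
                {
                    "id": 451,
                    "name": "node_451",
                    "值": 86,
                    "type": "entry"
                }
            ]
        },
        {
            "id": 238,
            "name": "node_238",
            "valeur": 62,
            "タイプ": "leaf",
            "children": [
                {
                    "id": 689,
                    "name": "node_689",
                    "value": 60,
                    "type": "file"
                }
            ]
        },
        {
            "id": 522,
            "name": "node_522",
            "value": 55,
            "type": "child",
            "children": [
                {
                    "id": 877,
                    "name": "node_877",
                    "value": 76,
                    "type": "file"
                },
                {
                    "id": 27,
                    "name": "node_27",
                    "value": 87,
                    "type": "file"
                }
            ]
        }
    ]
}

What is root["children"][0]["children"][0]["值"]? 86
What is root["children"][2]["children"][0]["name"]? "node_877"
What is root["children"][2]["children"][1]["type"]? "file"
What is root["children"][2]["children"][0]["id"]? 877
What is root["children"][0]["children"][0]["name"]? "node_451"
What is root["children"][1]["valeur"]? 62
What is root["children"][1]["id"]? 238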